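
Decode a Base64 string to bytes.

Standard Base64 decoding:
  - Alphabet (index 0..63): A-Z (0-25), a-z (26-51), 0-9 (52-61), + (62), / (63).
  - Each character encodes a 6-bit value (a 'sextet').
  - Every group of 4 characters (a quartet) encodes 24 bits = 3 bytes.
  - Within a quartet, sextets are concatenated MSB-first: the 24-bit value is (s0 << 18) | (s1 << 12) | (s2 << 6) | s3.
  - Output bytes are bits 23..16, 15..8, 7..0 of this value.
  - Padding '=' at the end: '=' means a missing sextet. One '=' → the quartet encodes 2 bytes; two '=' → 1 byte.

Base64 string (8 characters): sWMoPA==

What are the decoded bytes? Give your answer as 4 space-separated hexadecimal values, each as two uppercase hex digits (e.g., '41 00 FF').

After char 0 ('s'=44): chars_in_quartet=1 acc=0x2C bytes_emitted=0
After char 1 ('W'=22): chars_in_quartet=2 acc=0xB16 bytes_emitted=0
After char 2 ('M'=12): chars_in_quartet=3 acc=0x2C58C bytes_emitted=0
After char 3 ('o'=40): chars_in_quartet=4 acc=0xB16328 -> emit B1 63 28, reset; bytes_emitted=3
After char 4 ('P'=15): chars_in_quartet=1 acc=0xF bytes_emitted=3
After char 5 ('A'=0): chars_in_quartet=2 acc=0x3C0 bytes_emitted=3
Padding '==': partial quartet acc=0x3C0 -> emit 3C; bytes_emitted=4

Answer: B1 63 28 3C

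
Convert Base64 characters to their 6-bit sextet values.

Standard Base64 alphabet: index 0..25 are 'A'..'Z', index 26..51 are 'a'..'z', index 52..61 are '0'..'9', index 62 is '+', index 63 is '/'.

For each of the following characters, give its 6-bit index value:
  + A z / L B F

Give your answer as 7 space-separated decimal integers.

'+': index 62
'A': A..Z range, ord('A') − ord('A') = 0
'z': a..z range, 26 + ord('z') − ord('a') = 51
'/': index 63
'L': A..Z range, ord('L') − ord('A') = 11
'B': A..Z range, ord('B') − ord('A') = 1
'F': A..Z range, ord('F') − ord('A') = 5

Answer: 62 0 51 63 11 1 5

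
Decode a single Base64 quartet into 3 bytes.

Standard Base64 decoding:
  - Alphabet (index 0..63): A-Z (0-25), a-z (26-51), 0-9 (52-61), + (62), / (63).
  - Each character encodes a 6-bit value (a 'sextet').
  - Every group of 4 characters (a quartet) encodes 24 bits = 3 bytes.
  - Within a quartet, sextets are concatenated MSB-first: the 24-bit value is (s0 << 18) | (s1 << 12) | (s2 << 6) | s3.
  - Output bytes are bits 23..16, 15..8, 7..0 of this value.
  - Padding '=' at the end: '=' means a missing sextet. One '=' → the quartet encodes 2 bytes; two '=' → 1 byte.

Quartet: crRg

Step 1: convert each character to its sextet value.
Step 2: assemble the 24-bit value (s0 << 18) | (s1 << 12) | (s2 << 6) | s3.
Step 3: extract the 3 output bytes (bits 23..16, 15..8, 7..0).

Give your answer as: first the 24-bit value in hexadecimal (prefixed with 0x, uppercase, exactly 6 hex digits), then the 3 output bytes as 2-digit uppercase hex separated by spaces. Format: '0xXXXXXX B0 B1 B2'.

Answer: 0x72B460 72 B4 60

Derivation:
Sextets: c=28, r=43, R=17, g=32
24-bit: (28<<18) | (43<<12) | (17<<6) | 32
      = 0x700000 | 0x02B000 | 0x000440 | 0x000020
      = 0x72B460
Bytes: (v>>16)&0xFF=72, (v>>8)&0xFF=B4, v&0xFF=60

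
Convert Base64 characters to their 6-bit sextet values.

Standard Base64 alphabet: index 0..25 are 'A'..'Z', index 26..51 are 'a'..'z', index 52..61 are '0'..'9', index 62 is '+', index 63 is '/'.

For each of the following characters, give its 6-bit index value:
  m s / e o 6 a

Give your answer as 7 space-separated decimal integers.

'm': a..z range, 26 + ord('m') − ord('a') = 38
's': a..z range, 26 + ord('s') − ord('a') = 44
'/': index 63
'e': a..z range, 26 + ord('e') − ord('a') = 30
'o': a..z range, 26 + ord('o') − ord('a') = 40
'6': 0..9 range, 52 + ord('6') − ord('0') = 58
'a': a..z range, 26 + ord('a') − ord('a') = 26

Answer: 38 44 63 30 40 58 26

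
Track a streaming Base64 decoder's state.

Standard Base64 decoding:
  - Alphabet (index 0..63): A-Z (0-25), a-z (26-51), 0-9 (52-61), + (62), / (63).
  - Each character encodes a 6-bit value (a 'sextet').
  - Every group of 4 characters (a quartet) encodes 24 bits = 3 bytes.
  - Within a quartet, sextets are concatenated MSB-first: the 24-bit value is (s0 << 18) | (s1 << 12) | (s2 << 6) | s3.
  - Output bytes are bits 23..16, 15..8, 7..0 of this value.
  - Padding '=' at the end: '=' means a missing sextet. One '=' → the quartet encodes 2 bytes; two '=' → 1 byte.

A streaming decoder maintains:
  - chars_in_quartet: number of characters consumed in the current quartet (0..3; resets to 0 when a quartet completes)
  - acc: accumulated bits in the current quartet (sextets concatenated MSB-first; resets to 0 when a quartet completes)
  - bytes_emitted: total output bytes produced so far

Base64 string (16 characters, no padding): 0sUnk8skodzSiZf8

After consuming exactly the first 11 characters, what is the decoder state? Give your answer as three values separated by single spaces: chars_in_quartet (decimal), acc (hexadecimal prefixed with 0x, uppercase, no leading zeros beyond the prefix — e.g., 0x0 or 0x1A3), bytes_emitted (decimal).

Answer: 3 0x28773 6

Derivation:
After char 0 ('0'=52): chars_in_quartet=1 acc=0x34 bytes_emitted=0
After char 1 ('s'=44): chars_in_quartet=2 acc=0xD2C bytes_emitted=0
After char 2 ('U'=20): chars_in_quartet=3 acc=0x34B14 bytes_emitted=0
After char 3 ('n'=39): chars_in_quartet=4 acc=0xD2C527 -> emit D2 C5 27, reset; bytes_emitted=3
After char 4 ('k'=36): chars_in_quartet=1 acc=0x24 bytes_emitted=3
After char 5 ('8'=60): chars_in_quartet=2 acc=0x93C bytes_emitted=3
After char 6 ('s'=44): chars_in_quartet=3 acc=0x24F2C bytes_emitted=3
After char 7 ('k'=36): chars_in_quartet=4 acc=0x93CB24 -> emit 93 CB 24, reset; bytes_emitted=6
After char 8 ('o'=40): chars_in_quartet=1 acc=0x28 bytes_emitted=6
After char 9 ('d'=29): chars_in_quartet=2 acc=0xA1D bytes_emitted=6
After char 10 ('z'=51): chars_in_quartet=3 acc=0x28773 bytes_emitted=6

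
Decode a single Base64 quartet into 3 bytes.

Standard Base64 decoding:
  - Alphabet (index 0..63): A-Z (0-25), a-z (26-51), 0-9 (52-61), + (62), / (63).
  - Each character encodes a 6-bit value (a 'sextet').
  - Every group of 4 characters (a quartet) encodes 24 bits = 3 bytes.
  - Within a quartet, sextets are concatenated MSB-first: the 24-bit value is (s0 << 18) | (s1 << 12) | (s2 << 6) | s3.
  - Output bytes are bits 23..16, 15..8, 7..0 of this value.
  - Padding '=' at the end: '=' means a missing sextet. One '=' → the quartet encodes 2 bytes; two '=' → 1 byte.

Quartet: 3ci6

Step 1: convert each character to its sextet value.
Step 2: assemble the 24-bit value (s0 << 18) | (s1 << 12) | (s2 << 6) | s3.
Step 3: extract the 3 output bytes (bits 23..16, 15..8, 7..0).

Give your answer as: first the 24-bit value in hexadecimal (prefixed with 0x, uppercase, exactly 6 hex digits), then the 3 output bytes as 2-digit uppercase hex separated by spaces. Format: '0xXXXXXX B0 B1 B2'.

Sextets: 3=55, c=28, i=34, 6=58
24-bit: (55<<18) | (28<<12) | (34<<6) | 58
      = 0xDC0000 | 0x01C000 | 0x000880 | 0x00003A
      = 0xDDC8BA
Bytes: (v>>16)&0xFF=DD, (v>>8)&0xFF=C8, v&0xFF=BA

Answer: 0xDDC8BA DD C8 BA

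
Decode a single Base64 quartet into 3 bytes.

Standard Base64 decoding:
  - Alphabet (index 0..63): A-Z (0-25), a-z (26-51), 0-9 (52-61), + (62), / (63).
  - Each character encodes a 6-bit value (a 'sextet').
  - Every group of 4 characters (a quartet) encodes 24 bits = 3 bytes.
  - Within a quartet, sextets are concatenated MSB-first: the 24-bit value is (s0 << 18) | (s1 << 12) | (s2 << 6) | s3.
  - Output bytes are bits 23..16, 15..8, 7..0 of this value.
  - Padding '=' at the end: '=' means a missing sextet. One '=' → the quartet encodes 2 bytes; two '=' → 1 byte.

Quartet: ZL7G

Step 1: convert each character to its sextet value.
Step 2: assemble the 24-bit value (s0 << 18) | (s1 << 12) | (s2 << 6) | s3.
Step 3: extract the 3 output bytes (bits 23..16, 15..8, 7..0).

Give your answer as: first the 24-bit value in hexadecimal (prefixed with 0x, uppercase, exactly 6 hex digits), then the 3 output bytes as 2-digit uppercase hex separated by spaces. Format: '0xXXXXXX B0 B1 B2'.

Answer: 0x64BEC6 64 BE C6

Derivation:
Sextets: Z=25, L=11, 7=59, G=6
24-bit: (25<<18) | (11<<12) | (59<<6) | 6
      = 0x640000 | 0x00B000 | 0x000EC0 | 0x000006
      = 0x64BEC6
Bytes: (v>>16)&0xFF=64, (v>>8)&0xFF=BE, v&0xFF=C6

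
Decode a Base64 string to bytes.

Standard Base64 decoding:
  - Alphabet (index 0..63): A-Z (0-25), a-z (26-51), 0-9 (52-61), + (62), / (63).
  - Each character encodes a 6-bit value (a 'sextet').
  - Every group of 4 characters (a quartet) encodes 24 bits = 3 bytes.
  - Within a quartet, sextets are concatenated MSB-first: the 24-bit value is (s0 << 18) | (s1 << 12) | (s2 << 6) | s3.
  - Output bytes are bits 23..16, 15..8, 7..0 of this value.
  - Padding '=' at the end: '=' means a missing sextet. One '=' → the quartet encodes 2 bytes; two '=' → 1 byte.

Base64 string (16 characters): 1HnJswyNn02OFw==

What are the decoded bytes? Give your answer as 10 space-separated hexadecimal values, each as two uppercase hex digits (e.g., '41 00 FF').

After char 0 ('1'=53): chars_in_quartet=1 acc=0x35 bytes_emitted=0
After char 1 ('H'=7): chars_in_quartet=2 acc=0xD47 bytes_emitted=0
After char 2 ('n'=39): chars_in_quartet=3 acc=0x351E7 bytes_emitted=0
After char 3 ('J'=9): chars_in_quartet=4 acc=0xD479C9 -> emit D4 79 C9, reset; bytes_emitted=3
After char 4 ('s'=44): chars_in_quartet=1 acc=0x2C bytes_emitted=3
After char 5 ('w'=48): chars_in_quartet=2 acc=0xB30 bytes_emitted=3
After char 6 ('y'=50): chars_in_quartet=3 acc=0x2CC32 bytes_emitted=3
After char 7 ('N'=13): chars_in_quartet=4 acc=0xB30C8D -> emit B3 0C 8D, reset; bytes_emitted=6
After char 8 ('n'=39): chars_in_quartet=1 acc=0x27 bytes_emitted=6
After char 9 ('0'=52): chars_in_quartet=2 acc=0x9F4 bytes_emitted=6
After char 10 ('2'=54): chars_in_quartet=3 acc=0x27D36 bytes_emitted=6
After char 11 ('O'=14): chars_in_quartet=4 acc=0x9F4D8E -> emit 9F 4D 8E, reset; bytes_emitted=9
After char 12 ('F'=5): chars_in_quartet=1 acc=0x5 bytes_emitted=9
After char 13 ('w'=48): chars_in_quartet=2 acc=0x170 bytes_emitted=9
Padding '==': partial quartet acc=0x170 -> emit 17; bytes_emitted=10

Answer: D4 79 C9 B3 0C 8D 9F 4D 8E 17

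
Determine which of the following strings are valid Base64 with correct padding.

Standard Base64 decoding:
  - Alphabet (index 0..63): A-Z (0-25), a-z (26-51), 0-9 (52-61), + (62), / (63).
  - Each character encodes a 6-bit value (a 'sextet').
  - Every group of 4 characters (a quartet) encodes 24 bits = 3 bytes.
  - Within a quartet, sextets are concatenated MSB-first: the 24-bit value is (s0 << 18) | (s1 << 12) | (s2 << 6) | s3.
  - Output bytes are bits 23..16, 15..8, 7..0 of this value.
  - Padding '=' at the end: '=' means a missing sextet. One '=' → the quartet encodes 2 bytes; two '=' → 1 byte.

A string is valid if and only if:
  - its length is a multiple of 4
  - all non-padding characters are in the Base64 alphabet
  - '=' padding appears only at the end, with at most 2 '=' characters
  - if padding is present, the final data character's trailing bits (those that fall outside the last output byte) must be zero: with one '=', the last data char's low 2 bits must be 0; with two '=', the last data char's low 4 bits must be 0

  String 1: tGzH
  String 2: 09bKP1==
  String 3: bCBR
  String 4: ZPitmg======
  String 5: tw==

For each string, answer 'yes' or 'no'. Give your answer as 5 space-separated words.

Answer: yes no yes no yes

Derivation:
String 1: 'tGzH' → valid
String 2: '09bKP1==' → invalid (bad trailing bits)
String 3: 'bCBR' → valid
String 4: 'ZPitmg======' → invalid (6 pad chars (max 2))
String 5: 'tw==' → valid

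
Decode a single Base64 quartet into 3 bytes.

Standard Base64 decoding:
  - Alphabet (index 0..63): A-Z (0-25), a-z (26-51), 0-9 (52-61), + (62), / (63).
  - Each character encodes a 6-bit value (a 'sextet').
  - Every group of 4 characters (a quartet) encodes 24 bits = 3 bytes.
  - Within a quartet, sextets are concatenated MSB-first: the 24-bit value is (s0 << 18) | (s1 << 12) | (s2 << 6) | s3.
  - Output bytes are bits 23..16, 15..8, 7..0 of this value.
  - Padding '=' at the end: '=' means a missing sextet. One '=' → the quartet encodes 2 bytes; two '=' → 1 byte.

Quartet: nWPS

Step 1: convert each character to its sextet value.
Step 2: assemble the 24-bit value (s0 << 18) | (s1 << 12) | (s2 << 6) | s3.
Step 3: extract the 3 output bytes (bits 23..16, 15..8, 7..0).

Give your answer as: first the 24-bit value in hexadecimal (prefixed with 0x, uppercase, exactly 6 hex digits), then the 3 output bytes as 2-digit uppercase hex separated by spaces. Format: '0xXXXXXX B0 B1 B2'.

Answer: 0x9D63D2 9D 63 D2

Derivation:
Sextets: n=39, W=22, P=15, S=18
24-bit: (39<<18) | (22<<12) | (15<<6) | 18
      = 0x9C0000 | 0x016000 | 0x0003C0 | 0x000012
      = 0x9D63D2
Bytes: (v>>16)&0xFF=9D, (v>>8)&0xFF=63, v&0xFF=D2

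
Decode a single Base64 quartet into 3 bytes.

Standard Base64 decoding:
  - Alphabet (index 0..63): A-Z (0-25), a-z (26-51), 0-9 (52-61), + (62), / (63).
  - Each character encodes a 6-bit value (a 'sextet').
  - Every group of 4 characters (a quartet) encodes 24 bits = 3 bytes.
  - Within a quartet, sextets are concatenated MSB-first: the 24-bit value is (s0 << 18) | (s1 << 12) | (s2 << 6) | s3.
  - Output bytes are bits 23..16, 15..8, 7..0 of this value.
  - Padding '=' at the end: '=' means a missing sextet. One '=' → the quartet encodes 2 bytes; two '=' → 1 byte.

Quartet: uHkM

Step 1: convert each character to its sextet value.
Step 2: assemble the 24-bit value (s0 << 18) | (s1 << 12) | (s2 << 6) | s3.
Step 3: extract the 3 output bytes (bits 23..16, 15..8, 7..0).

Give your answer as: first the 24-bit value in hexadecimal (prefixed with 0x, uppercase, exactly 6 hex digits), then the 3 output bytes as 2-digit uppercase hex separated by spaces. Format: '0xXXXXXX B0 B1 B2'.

Sextets: u=46, H=7, k=36, M=12
24-bit: (46<<18) | (7<<12) | (36<<6) | 12
      = 0xB80000 | 0x007000 | 0x000900 | 0x00000C
      = 0xB8790C
Bytes: (v>>16)&0xFF=B8, (v>>8)&0xFF=79, v&0xFF=0C

Answer: 0xB8790C B8 79 0C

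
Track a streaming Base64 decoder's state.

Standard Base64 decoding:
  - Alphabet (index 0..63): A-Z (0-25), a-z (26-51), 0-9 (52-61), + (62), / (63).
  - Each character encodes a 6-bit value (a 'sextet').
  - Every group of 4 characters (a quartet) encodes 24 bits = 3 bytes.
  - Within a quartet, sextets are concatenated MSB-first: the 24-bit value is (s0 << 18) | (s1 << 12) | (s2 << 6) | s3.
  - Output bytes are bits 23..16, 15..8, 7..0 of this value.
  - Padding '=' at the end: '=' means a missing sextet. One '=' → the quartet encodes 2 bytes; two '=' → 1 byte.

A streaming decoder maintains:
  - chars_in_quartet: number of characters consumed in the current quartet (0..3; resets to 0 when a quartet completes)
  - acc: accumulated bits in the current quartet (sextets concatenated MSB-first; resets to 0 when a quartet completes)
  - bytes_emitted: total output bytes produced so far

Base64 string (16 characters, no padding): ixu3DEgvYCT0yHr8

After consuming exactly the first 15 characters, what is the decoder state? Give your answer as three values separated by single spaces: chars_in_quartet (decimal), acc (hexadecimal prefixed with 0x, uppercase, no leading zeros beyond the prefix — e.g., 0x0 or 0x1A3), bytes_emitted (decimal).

Answer: 3 0x321EB 9

Derivation:
After char 0 ('i'=34): chars_in_quartet=1 acc=0x22 bytes_emitted=0
After char 1 ('x'=49): chars_in_quartet=2 acc=0x8B1 bytes_emitted=0
After char 2 ('u'=46): chars_in_quartet=3 acc=0x22C6E bytes_emitted=0
After char 3 ('3'=55): chars_in_quartet=4 acc=0x8B1BB7 -> emit 8B 1B B7, reset; bytes_emitted=3
After char 4 ('D'=3): chars_in_quartet=1 acc=0x3 bytes_emitted=3
After char 5 ('E'=4): chars_in_quartet=2 acc=0xC4 bytes_emitted=3
After char 6 ('g'=32): chars_in_quartet=3 acc=0x3120 bytes_emitted=3
After char 7 ('v'=47): chars_in_quartet=4 acc=0xC482F -> emit 0C 48 2F, reset; bytes_emitted=6
After char 8 ('Y'=24): chars_in_quartet=1 acc=0x18 bytes_emitted=6
After char 9 ('C'=2): chars_in_quartet=2 acc=0x602 bytes_emitted=6
After char 10 ('T'=19): chars_in_quartet=3 acc=0x18093 bytes_emitted=6
After char 11 ('0'=52): chars_in_quartet=4 acc=0x6024F4 -> emit 60 24 F4, reset; bytes_emitted=9
After char 12 ('y'=50): chars_in_quartet=1 acc=0x32 bytes_emitted=9
After char 13 ('H'=7): chars_in_quartet=2 acc=0xC87 bytes_emitted=9
After char 14 ('r'=43): chars_in_quartet=3 acc=0x321EB bytes_emitted=9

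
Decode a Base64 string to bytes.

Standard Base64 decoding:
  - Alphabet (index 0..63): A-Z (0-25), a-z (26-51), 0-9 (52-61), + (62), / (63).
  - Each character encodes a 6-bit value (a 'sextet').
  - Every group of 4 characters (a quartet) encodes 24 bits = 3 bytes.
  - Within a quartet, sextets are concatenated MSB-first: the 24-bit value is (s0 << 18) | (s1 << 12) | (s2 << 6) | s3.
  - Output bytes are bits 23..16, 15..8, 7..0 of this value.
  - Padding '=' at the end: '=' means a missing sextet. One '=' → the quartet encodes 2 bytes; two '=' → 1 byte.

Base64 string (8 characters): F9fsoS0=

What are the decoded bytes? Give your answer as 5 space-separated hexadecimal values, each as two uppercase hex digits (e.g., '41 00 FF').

After char 0 ('F'=5): chars_in_quartet=1 acc=0x5 bytes_emitted=0
After char 1 ('9'=61): chars_in_quartet=2 acc=0x17D bytes_emitted=0
After char 2 ('f'=31): chars_in_quartet=3 acc=0x5F5F bytes_emitted=0
After char 3 ('s'=44): chars_in_quartet=4 acc=0x17D7EC -> emit 17 D7 EC, reset; bytes_emitted=3
After char 4 ('o'=40): chars_in_quartet=1 acc=0x28 bytes_emitted=3
After char 5 ('S'=18): chars_in_quartet=2 acc=0xA12 bytes_emitted=3
After char 6 ('0'=52): chars_in_quartet=3 acc=0x284B4 bytes_emitted=3
Padding '=': partial quartet acc=0x284B4 -> emit A1 2D; bytes_emitted=5

Answer: 17 D7 EC A1 2D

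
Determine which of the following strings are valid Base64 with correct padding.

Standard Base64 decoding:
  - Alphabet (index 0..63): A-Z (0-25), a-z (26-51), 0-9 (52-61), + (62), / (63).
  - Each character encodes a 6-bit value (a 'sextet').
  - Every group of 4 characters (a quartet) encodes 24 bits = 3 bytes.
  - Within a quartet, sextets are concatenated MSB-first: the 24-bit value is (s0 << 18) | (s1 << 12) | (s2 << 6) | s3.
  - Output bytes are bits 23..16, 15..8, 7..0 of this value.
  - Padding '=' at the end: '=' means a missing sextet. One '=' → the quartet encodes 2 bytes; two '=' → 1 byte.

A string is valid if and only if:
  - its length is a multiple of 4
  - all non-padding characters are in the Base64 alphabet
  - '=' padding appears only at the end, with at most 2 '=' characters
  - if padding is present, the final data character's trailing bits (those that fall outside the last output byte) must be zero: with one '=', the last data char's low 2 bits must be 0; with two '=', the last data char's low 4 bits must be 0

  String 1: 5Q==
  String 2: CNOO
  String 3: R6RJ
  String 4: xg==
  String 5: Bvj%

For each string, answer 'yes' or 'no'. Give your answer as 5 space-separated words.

Answer: yes yes yes yes no

Derivation:
String 1: '5Q==' → valid
String 2: 'CNOO' → valid
String 3: 'R6RJ' → valid
String 4: 'xg==' → valid
String 5: 'Bvj%' → invalid (bad char(s): ['%'])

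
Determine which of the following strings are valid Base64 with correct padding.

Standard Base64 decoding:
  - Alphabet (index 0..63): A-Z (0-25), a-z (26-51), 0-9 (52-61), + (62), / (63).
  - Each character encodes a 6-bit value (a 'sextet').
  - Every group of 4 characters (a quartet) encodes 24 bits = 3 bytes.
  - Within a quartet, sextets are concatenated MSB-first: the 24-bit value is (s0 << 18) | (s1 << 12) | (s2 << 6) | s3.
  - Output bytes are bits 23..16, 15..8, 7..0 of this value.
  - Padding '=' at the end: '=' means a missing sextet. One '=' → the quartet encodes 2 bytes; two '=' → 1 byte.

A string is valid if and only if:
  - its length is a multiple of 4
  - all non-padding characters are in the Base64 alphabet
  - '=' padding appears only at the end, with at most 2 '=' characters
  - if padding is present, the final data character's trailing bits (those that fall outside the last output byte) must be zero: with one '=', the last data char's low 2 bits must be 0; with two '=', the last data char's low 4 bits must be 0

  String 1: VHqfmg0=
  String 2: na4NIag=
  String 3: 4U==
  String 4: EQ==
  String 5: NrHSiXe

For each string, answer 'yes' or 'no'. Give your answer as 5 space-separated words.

Answer: yes yes no yes no

Derivation:
String 1: 'VHqfmg0=' → valid
String 2: 'na4NIag=' → valid
String 3: '4U==' → invalid (bad trailing bits)
String 4: 'EQ==' → valid
String 5: 'NrHSiXe' → invalid (len=7 not mult of 4)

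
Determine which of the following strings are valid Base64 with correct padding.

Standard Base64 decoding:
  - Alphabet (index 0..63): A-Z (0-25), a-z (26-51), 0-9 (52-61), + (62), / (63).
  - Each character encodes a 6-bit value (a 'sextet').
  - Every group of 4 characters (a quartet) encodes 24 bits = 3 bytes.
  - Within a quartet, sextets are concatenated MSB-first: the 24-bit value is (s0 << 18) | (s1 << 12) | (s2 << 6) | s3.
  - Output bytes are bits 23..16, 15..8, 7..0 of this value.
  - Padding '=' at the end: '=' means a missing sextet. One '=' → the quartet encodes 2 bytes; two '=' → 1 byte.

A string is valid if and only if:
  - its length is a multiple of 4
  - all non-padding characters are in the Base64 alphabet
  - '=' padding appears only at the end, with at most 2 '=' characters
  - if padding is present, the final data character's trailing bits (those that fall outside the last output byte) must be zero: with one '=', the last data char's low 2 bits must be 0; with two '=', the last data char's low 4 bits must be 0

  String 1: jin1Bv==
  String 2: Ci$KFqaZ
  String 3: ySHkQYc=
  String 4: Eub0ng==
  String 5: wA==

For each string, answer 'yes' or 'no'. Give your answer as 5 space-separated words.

Answer: no no yes yes yes

Derivation:
String 1: 'jin1Bv==' → invalid (bad trailing bits)
String 2: 'Ci$KFqaZ' → invalid (bad char(s): ['$'])
String 3: 'ySHkQYc=' → valid
String 4: 'Eub0ng==' → valid
String 5: 'wA==' → valid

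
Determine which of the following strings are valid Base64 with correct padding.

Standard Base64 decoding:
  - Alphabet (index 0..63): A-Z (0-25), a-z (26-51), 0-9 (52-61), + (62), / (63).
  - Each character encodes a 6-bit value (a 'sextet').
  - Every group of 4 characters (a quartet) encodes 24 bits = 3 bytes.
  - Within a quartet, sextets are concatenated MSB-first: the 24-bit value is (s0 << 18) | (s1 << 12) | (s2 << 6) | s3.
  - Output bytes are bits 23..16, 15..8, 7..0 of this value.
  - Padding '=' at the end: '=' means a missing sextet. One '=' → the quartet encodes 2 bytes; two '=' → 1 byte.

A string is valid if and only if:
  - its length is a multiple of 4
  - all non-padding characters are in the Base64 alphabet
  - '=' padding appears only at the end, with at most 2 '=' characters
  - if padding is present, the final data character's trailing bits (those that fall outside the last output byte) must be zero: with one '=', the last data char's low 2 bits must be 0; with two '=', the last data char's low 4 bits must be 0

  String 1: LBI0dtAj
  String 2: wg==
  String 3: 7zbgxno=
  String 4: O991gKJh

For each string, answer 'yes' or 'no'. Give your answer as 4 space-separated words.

Answer: yes yes yes yes

Derivation:
String 1: 'LBI0dtAj' → valid
String 2: 'wg==' → valid
String 3: '7zbgxno=' → valid
String 4: 'O991gKJh' → valid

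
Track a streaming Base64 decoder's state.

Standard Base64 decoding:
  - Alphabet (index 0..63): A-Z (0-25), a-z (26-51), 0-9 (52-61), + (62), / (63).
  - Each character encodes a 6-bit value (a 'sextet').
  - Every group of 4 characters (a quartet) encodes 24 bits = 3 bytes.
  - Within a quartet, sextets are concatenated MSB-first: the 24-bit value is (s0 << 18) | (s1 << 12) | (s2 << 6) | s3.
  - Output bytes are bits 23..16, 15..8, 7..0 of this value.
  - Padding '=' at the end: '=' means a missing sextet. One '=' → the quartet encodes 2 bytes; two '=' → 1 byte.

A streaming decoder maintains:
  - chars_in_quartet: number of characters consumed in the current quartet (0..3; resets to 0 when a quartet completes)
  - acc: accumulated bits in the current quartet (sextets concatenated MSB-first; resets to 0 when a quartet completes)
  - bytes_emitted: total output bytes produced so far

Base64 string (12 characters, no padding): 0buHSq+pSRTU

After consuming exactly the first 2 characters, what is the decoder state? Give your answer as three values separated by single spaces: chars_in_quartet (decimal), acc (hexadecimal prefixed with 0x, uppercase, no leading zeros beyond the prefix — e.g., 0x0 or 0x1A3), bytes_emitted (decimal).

Answer: 2 0xD1B 0

Derivation:
After char 0 ('0'=52): chars_in_quartet=1 acc=0x34 bytes_emitted=0
After char 1 ('b'=27): chars_in_quartet=2 acc=0xD1B bytes_emitted=0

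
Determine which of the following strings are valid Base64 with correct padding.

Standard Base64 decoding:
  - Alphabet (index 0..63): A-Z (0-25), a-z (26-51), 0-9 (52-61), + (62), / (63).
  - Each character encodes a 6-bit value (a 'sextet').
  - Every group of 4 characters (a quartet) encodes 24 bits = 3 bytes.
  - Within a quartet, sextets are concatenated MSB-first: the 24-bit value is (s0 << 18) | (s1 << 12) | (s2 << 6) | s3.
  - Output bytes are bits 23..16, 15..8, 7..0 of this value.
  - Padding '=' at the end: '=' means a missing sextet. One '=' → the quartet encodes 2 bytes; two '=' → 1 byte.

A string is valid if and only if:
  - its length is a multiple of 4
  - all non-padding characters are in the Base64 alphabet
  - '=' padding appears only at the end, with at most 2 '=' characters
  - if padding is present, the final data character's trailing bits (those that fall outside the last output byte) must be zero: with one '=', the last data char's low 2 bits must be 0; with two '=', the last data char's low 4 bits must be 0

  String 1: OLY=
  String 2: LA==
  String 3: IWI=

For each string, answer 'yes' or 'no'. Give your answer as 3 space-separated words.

Answer: yes yes yes

Derivation:
String 1: 'OLY=' → valid
String 2: 'LA==' → valid
String 3: 'IWI=' → valid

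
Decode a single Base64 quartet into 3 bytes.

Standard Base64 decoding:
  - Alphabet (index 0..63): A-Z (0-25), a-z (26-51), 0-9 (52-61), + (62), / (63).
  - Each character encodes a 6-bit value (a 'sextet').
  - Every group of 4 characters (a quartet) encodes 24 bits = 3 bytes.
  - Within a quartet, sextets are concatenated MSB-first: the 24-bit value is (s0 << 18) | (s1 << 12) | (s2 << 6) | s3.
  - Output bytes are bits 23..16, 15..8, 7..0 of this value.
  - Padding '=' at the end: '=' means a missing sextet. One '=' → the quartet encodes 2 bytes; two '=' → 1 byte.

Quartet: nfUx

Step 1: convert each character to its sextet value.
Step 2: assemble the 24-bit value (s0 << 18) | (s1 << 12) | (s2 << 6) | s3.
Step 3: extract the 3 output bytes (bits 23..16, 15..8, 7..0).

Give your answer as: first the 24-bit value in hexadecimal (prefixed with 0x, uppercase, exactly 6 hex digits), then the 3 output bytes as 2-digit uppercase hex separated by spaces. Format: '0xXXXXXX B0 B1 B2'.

Answer: 0x9DF531 9D F5 31

Derivation:
Sextets: n=39, f=31, U=20, x=49
24-bit: (39<<18) | (31<<12) | (20<<6) | 49
      = 0x9C0000 | 0x01F000 | 0x000500 | 0x000031
      = 0x9DF531
Bytes: (v>>16)&0xFF=9D, (v>>8)&0xFF=F5, v&0xFF=31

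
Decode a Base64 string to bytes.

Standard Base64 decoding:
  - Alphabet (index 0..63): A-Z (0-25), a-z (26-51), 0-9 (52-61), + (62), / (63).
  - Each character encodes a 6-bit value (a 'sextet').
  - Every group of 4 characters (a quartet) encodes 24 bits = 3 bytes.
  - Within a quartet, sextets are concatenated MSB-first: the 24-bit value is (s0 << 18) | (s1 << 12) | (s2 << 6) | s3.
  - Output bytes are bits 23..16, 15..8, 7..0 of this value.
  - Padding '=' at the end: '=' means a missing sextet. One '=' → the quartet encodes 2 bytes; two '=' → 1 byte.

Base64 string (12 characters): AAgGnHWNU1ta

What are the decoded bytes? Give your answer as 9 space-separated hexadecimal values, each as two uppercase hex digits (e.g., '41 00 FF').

Answer: 00 08 06 9C 75 8D 53 5B 5A

Derivation:
After char 0 ('A'=0): chars_in_quartet=1 acc=0x0 bytes_emitted=0
After char 1 ('A'=0): chars_in_quartet=2 acc=0x0 bytes_emitted=0
After char 2 ('g'=32): chars_in_quartet=3 acc=0x20 bytes_emitted=0
After char 3 ('G'=6): chars_in_quartet=4 acc=0x806 -> emit 00 08 06, reset; bytes_emitted=3
After char 4 ('n'=39): chars_in_quartet=1 acc=0x27 bytes_emitted=3
After char 5 ('H'=7): chars_in_quartet=2 acc=0x9C7 bytes_emitted=3
After char 6 ('W'=22): chars_in_quartet=3 acc=0x271D6 bytes_emitted=3
After char 7 ('N'=13): chars_in_quartet=4 acc=0x9C758D -> emit 9C 75 8D, reset; bytes_emitted=6
After char 8 ('U'=20): chars_in_quartet=1 acc=0x14 bytes_emitted=6
After char 9 ('1'=53): chars_in_quartet=2 acc=0x535 bytes_emitted=6
After char 10 ('t'=45): chars_in_quartet=3 acc=0x14D6D bytes_emitted=6
After char 11 ('a'=26): chars_in_quartet=4 acc=0x535B5A -> emit 53 5B 5A, reset; bytes_emitted=9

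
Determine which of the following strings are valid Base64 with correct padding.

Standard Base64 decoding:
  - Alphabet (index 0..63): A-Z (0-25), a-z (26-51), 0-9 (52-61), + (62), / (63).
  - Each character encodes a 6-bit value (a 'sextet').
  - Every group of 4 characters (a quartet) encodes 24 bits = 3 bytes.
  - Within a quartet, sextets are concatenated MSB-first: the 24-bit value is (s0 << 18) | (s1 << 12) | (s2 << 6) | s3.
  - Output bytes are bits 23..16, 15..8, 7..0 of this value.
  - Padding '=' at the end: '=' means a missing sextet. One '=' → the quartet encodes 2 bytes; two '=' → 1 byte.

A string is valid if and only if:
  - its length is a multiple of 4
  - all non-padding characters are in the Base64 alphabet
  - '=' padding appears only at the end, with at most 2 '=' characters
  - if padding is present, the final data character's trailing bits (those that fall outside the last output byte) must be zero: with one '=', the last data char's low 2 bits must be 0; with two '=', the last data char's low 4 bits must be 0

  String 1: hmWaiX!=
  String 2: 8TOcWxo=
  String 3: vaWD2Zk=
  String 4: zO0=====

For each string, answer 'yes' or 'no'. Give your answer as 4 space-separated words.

Answer: no yes yes no

Derivation:
String 1: 'hmWaiX!=' → invalid (bad char(s): ['!'])
String 2: '8TOcWxo=' → valid
String 3: 'vaWD2Zk=' → valid
String 4: 'zO0=====' → invalid (5 pad chars (max 2))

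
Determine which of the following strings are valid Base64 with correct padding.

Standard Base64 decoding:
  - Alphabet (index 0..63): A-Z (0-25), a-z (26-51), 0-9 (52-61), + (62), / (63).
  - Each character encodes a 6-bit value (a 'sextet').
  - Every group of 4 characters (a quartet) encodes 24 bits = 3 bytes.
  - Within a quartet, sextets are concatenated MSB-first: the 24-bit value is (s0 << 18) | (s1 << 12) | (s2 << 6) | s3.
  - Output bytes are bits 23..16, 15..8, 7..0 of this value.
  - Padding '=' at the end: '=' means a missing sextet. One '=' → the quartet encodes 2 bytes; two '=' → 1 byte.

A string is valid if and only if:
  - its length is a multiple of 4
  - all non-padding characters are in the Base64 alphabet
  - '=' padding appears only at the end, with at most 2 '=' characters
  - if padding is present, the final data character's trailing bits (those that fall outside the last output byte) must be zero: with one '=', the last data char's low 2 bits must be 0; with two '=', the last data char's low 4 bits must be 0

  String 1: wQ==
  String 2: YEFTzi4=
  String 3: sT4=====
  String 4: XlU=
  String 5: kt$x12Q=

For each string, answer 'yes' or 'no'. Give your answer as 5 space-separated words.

String 1: 'wQ==' → valid
String 2: 'YEFTzi4=' → valid
String 3: 'sT4=====' → invalid (5 pad chars (max 2))
String 4: 'XlU=' → valid
String 5: 'kt$x12Q=' → invalid (bad char(s): ['$'])

Answer: yes yes no yes no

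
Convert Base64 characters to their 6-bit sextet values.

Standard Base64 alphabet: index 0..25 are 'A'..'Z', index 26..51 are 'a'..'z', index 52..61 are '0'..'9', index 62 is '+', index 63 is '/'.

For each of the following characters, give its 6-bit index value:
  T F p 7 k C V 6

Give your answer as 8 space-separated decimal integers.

Answer: 19 5 41 59 36 2 21 58

Derivation:
'T': A..Z range, ord('T') − ord('A') = 19
'F': A..Z range, ord('F') − ord('A') = 5
'p': a..z range, 26 + ord('p') − ord('a') = 41
'7': 0..9 range, 52 + ord('7') − ord('0') = 59
'k': a..z range, 26 + ord('k') − ord('a') = 36
'C': A..Z range, ord('C') − ord('A') = 2
'V': A..Z range, ord('V') − ord('A') = 21
'6': 0..9 range, 52 + ord('6') − ord('0') = 58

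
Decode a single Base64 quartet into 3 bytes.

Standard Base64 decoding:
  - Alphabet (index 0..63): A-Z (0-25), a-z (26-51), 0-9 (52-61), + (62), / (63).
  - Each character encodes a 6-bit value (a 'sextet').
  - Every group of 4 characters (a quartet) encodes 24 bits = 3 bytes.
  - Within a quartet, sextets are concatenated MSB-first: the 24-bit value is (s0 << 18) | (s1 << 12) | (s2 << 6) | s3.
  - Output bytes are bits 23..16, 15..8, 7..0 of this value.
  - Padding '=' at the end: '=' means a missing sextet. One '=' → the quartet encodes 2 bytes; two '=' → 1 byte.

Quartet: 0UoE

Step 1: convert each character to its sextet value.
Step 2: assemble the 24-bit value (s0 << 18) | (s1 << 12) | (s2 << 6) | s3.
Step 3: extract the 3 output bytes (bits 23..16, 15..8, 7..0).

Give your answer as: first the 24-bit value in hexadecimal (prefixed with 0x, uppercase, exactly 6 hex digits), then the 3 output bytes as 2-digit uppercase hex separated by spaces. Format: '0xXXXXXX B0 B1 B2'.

Answer: 0xD14A04 D1 4A 04

Derivation:
Sextets: 0=52, U=20, o=40, E=4
24-bit: (52<<18) | (20<<12) | (40<<6) | 4
      = 0xD00000 | 0x014000 | 0x000A00 | 0x000004
      = 0xD14A04
Bytes: (v>>16)&0xFF=D1, (v>>8)&0xFF=4A, v&0xFF=04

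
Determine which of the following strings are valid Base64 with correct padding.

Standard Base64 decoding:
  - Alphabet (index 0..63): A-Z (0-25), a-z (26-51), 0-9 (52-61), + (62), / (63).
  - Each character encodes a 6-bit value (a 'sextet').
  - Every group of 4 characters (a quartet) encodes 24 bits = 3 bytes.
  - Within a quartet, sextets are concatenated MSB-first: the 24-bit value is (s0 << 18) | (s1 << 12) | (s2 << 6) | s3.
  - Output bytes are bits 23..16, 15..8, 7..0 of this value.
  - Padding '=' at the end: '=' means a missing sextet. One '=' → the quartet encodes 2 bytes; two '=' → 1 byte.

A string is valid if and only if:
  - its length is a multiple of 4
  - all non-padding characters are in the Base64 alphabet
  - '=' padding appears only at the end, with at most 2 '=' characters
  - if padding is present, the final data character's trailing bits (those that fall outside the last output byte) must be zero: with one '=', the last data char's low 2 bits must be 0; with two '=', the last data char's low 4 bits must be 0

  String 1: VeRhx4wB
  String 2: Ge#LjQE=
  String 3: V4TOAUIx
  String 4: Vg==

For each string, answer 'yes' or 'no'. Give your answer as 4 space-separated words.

Answer: yes no yes yes

Derivation:
String 1: 'VeRhx4wB' → valid
String 2: 'Ge#LjQE=' → invalid (bad char(s): ['#'])
String 3: 'V4TOAUIx' → valid
String 4: 'Vg==' → valid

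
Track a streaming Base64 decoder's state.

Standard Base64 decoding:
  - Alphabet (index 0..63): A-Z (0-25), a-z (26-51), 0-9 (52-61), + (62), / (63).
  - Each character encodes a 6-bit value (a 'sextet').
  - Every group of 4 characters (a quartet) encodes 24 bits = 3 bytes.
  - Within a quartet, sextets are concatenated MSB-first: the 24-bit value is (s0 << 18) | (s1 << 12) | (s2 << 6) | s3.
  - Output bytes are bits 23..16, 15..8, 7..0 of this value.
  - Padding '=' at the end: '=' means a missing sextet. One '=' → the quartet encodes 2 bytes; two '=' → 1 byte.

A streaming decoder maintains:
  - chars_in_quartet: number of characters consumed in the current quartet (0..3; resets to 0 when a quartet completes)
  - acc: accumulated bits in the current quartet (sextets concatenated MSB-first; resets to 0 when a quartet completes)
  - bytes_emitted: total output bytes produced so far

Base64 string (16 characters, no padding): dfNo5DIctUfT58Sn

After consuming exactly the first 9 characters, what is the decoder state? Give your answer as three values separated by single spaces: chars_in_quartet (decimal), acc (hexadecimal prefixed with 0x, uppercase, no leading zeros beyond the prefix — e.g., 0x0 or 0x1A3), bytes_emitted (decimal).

Answer: 1 0x2D 6

Derivation:
After char 0 ('d'=29): chars_in_quartet=1 acc=0x1D bytes_emitted=0
After char 1 ('f'=31): chars_in_quartet=2 acc=0x75F bytes_emitted=0
After char 2 ('N'=13): chars_in_quartet=3 acc=0x1D7CD bytes_emitted=0
After char 3 ('o'=40): chars_in_quartet=4 acc=0x75F368 -> emit 75 F3 68, reset; bytes_emitted=3
After char 4 ('5'=57): chars_in_quartet=1 acc=0x39 bytes_emitted=3
After char 5 ('D'=3): chars_in_quartet=2 acc=0xE43 bytes_emitted=3
After char 6 ('I'=8): chars_in_quartet=3 acc=0x390C8 bytes_emitted=3
After char 7 ('c'=28): chars_in_quartet=4 acc=0xE4321C -> emit E4 32 1C, reset; bytes_emitted=6
After char 8 ('t'=45): chars_in_quartet=1 acc=0x2D bytes_emitted=6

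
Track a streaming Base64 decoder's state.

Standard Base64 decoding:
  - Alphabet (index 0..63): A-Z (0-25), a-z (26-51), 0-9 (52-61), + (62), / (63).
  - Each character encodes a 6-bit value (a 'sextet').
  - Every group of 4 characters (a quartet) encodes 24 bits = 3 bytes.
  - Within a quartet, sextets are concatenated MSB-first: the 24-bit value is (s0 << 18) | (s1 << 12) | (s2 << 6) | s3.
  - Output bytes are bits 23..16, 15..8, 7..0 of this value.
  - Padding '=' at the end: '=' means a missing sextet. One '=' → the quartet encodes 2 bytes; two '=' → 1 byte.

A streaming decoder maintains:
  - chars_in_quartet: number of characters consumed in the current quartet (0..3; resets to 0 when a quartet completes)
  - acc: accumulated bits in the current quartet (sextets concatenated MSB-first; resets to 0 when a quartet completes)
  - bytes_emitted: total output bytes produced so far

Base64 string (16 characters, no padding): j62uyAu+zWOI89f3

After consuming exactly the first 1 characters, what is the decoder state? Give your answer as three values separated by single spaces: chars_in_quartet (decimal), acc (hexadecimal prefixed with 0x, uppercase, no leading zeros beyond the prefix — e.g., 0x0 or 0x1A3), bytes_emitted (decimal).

After char 0 ('j'=35): chars_in_quartet=1 acc=0x23 bytes_emitted=0

Answer: 1 0x23 0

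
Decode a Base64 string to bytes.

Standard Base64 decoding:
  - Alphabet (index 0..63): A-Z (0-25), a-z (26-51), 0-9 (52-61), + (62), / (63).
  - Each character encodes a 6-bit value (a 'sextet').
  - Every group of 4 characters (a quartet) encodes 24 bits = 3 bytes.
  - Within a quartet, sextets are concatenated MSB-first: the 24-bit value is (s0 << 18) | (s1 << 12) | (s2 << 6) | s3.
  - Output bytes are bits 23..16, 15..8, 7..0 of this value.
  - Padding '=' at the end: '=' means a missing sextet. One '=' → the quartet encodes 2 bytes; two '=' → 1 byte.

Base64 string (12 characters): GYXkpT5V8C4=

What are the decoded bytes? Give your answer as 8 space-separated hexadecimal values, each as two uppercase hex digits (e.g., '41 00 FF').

Answer: 19 85 E4 A5 3E 55 F0 2E

Derivation:
After char 0 ('G'=6): chars_in_quartet=1 acc=0x6 bytes_emitted=0
After char 1 ('Y'=24): chars_in_quartet=2 acc=0x198 bytes_emitted=0
After char 2 ('X'=23): chars_in_quartet=3 acc=0x6617 bytes_emitted=0
After char 3 ('k'=36): chars_in_quartet=4 acc=0x1985E4 -> emit 19 85 E4, reset; bytes_emitted=3
After char 4 ('p'=41): chars_in_quartet=1 acc=0x29 bytes_emitted=3
After char 5 ('T'=19): chars_in_quartet=2 acc=0xA53 bytes_emitted=3
After char 6 ('5'=57): chars_in_quartet=3 acc=0x294F9 bytes_emitted=3
After char 7 ('V'=21): chars_in_quartet=4 acc=0xA53E55 -> emit A5 3E 55, reset; bytes_emitted=6
After char 8 ('8'=60): chars_in_quartet=1 acc=0x3C bytes_emitted=6
After char 9 ('C'=2): chars_in_quartet=2 acc=0xF02 bytes_emitted=6
After char 10 ('4'=56): chars_in_quartet=3 acc=0x3C0B8 bytes_emitted=6
Padding '=': partial quartet acc=0x3C0B8 -> emit F0 2E; bytes_emitted=8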